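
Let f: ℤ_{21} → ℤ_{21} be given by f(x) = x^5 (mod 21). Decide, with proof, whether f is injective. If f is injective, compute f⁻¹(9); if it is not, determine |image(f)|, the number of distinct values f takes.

18

Computing x^5 mod 21 for each x (by repeated squaring, reducing mod 21 at every step), the values f(0), f(1), …, f(20) are: 0, 1, 11, 12, 16, 17, 6, 7, 8, 18, 19, 2, 3, 13, 14, 15, 4, 5, 9, 10, 20.
Every element of ℤ_{21} appears exactly once in this list, so f is a bijection, and in particular injective.
Since f is injective, we read off the preimage of 9 from the same table: f(18) = 9, so f⁻¹(9) = 18.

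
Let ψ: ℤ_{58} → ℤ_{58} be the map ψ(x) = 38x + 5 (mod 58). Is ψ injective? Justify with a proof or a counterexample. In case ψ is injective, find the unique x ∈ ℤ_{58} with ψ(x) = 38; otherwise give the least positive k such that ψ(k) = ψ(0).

29

Recall that ψ is injective if ψ(s) = ψ(t) implies s = t.
We have gcd(38, 58) = 2 > 1. Taking s = 0 and t = 29: ψ(0) = 5 and ψ(29) = 38·29 + 5 = 1107 ≡ 5 (mod 58).
So ψ(0) = ψ(29) while 0 ≠ 29, so ψ is not injective.
Since ψ is not injective, we find the least positive k with ψ(k) = ψ(0): this means 38k ≡ 0 (mod 58), i.e. 58 ∣ 38k. Since gcd(38, 58) = 2, dividing through by 2 this holds exactly when 29 ∣ 19k, and as gcd(19, 29) = 1, exactly when 29 ∣ k.
The smallest positive such k is 29.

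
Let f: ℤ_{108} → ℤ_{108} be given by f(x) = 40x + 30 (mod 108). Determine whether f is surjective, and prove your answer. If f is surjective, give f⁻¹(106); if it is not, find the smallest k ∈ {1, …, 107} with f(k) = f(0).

Since gcd(40, 108) = 4, we have 40x ≡ 0 (mod 4) for all x, so f(x) ≡ 2 (mod 4).
But 0 ≢ 2 (mod 4), so 0 ∈ ℤ_{108} has no preimage. Therefore f is not surjective.
Since f is not surjective, we find the least positive k with f(k) = f(0): this means 40k ≡ 0 (mod 108), i.e. 108 ∣ 40k. Since gcd(40, 108) = 4, dividing through by 4 this holds exactly when 27 ∣ 10k, and as gcd(10, 27) = 1, exactly when 27 ∣ k.
The smallest positive such k is 27.

27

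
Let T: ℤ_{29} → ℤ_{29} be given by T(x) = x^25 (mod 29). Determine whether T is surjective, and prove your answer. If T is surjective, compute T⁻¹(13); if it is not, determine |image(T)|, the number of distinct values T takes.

5

Since 29 is prime, the nonzero elements of ℤ_{29} form a cyclic group of order 28.
As gcd(25, 28) = 1, raising to the 25th power is a bijection on this group: if x_1^25 ≡ x_2^25 then (x_1x_2^{−1})^25 = 1, and the only element of order dividing gcd(25, 28) = 1 is 1, so x_1 = x_2.
With T(0) = 0 this makes T injective on all of ℤ_{29}, hence bijective (finite equal-size domain and codomain). In particular T is surjective.
Since T is surjective, we find the preimage of 13. The inverse of x ↦ x^25 on (ℤ_{29})^× is x ↦ x^9, because 25·9 = 225 = 8·28 + 1 ≡ 1 (mod 28) and x^{28} = 1 for x ≠ 0 (Fermat). So T⁻¹(13) = 13^9 mod 29.
Repeated squaring mod 29: 13^1 ≡ 13, 13^2 ≡ 13² = 169 ≡ 24, 13^4 ≡ 24² = 576 ≡ 25, 13^8 ≡ 25² = 625 ≡ 16. Since 9 = 8 + 1, 13^9 ≡ 16·13: 16·13 = 208 ≡ 5. So 13^9 ≡ 5 (mod 29).
Hence T⁻¹(13) = 5.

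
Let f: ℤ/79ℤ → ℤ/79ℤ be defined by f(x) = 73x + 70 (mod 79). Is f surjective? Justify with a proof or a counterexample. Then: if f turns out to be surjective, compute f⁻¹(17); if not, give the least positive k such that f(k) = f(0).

By definition, surjectivity means every element of the codomain has a preimage under f.
Since gcd(73, 79) = 1, 73 is invertible modulo 79. Euclid's algorithm: 79 = 1·73 + 6, 73 = 12·6 + 1; back-substituting gives 1 = 13·73 − 12·79, so 73⁻¹ ≡ 13 (mod 79).
For any y ∈ ℤ/79ℤ, x = 13(y − 70) mod 79 satisfies f(x) = 73·13(y − 70) + 70 ≡ y (since 73·13 ≡ 1 mod 79). So every y has a preimage.
Thus f is surjective.
Since f is surjective, we find f⁻¹(17): we need 73x ≡ 17 − 70 ≡ 26 (mod 79). Using 73⁻¹ = 13: x ≡ 13·26 = 338 = 4·79 + 22, so x = 22.
Check: f(22) = 73·22 + 70 = 1676 = 21·79 + 17 ≡ 17 (mod 79).

22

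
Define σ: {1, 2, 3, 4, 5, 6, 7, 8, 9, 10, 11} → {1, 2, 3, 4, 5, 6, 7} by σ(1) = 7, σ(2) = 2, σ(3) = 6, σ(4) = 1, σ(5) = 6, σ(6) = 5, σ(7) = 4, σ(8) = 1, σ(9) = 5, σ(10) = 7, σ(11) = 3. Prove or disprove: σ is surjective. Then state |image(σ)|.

7

Every element of the codomain has a preimage: 1 = σ(4), 2 = σ(2), 3 = σ(11), 4 = σ(7), 5 = σ(6), 6 = σ(3), 7 = σ(1).
Therefore σ is surjective.
The image of σ is {1, 2, 3, 4, 5, 6, 7}, which has 7 elements.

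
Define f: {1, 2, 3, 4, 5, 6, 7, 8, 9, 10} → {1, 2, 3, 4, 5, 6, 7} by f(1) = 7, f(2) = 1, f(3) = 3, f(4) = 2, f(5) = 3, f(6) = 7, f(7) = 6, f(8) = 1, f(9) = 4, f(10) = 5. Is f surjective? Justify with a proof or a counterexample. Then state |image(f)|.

Every element of the codomain has a preimage: 1 = f(2), 2 = f(4), 3 = f(3), 4 = f(9), 5 = f(10), 6 = f(7), 7 = f(1).
Thus f is surjective.
The image of f is {1, 2, 3, 4, 5, 6, 7}, which has 7 elements.

7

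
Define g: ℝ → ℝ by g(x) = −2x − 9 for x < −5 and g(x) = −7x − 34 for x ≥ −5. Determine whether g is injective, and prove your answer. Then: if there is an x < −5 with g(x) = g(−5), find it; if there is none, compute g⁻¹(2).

-11/2

Both pieces are strictly decreasing (slopes −2 and −7), so each is injective on its own interval.
The left piece maps (−∞, −5) onto (1, ∞); the right piece maps [−5, ∞) onto (−∞, 1].
These images are disjoint, so no value is attained by both pieces. Thus g is injective.
Because the two images are disjoint, no x < −5 has g(x) = g(−5), so we compute g⁻¹(2): 2 lies in (1, ∞), so solve −2x − 9 = 2: x = (2 + 9)/(−2) = −11/2.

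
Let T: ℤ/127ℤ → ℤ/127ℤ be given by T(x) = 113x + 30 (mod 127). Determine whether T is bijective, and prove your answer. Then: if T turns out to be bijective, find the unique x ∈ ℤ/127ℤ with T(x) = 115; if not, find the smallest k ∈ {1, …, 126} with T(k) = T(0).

3

If T(x_1) = T(x_2), then 113x_1 ≡ 113x_2 (mod 127). Because gcd(113, 127) = 1, we may cancel 113 to get x_1 ≡ x_2 (mod 127).
We now compute 113⁻¹ mod 127 explicitly. Euclid's algorithm: 127 = 1·113 + 14, 113 = 8·14 + 1; back-substituting gives 1 = 9·113 − 8·127, so 113⁻¹ ≡ 9 (mod 127).
Then y ↦ 9(y − 30) is a two-sided inverse to T, so every y ∈ ℤ/127ℤ has a preimage.
Therefore T is bijective.
Since T is bijective, we compute T⁻¹(115): solve 113x + 30 ≡ 115 (mod 127), i.e. 113x ≡ 85 (mod 127).
Multiplying by 113⁻¹ = 9 gives x ≡ 9·85 = 765 = 6·127 + 3 ≡ 3 (mod 127).
Check: T(3) = 113·3 + 30 = 369 = 2·127 + 115 ≡ 115 (mod 127).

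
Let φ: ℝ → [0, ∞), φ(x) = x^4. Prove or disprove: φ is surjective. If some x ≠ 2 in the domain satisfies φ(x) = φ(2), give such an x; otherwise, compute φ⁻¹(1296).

For any y ∈ [0, ∞), x = y^{1/4} ∈ ℝ satisfies x^4 = y, so φ is surjective.
For the follow-up, such an x exists: taking x = −2 ∈ ℝ gives φ(−2) = 16 = φ(2) with −2 ≠ 2.

-2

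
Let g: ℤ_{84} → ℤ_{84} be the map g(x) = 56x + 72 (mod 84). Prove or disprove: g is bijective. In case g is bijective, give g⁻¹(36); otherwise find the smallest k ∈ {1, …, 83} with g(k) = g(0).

3

Recall: g is injective when g(a) = g(b) forces a = b.
We have gcd(56, 84) = 28 > 1. Taking a = 0 and b = 3: g(0) = 72 and g(3) = 56·3 + 72 = 240 ≡ 72 (mod 84).
So g(0) = g(3) while 0 ≠ 3, hence g is not injective, hence not bijective.
Since g is not bijective, we find the least positive k with g(k) = g(0): this means 56k ≡ 0 (mod 84), i.e. 84 ∣ 56k. Since gcd(56, 84) = 28, dividing through by 28 this holds exactly when 3 ∣ 2k, and as gcd(2, 3) = 1, exactly when 3 ∣ k.
The smallest positive such k is 3.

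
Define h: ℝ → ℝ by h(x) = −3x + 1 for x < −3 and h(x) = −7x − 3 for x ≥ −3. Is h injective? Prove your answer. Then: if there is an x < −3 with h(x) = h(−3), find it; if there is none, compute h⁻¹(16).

-17/3

Both pieces are strictly decreasing (slopes −3 and −7), so each is injective on its own interval.
The left piece maps (−∞, −3) onto (10, ∞); the right piece maps [−3, ∞) onto (−∞, 18].
These images overlap. In particular h(−3) = 18 (right piece), and solving −3x + 1 = 18 on the left piece gives x = −17/3 < −3.
So h(−17/3) = h(−3) with −17/3 ≠ −3, and h is not injective. This x = −17/3 is the requested value below −3.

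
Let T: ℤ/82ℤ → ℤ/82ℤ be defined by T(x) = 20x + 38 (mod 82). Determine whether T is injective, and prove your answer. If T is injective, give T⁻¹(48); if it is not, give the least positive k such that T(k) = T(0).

We have gcd(20, 82) = 2 > 1. Taking x_1 = 0 and x_2 = 41: T(0) = 38 and T(41) = 20·41 + 38 = 858 ≡ 38 (mod 82).
So T(0) = T(41) while 0 ≠ 41, therefore T is not injective.
Since T is not injective, we find the least positive k with T(k) = T(0): this means 20k ≡ 0 (mod 82), i.e. 82 ∣ 20k. Since gcd(20, 82) = 2, dividing through by 2 this holds exactly when 41 ∣ 10k, and as gcd(10, 41) = 1, exactly when 41 ∣ k.
The smallest positive such k is 41.

41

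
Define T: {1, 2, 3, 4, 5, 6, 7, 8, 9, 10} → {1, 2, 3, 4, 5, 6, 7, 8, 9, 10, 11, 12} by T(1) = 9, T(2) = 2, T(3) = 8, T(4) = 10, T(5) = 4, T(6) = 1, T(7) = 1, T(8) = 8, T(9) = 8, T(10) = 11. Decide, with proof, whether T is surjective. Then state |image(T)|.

No element maps to 3, so T is not surjective.
The image of T is {1, 2, 4, 8, 9, 10, 11}, which has 7 elements.

7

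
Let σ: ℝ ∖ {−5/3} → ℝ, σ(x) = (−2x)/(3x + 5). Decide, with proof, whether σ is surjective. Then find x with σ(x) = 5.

If σ(x) = −2/3, cross-multiplying gives 3(−2x) = −2(3x + 5), which simplifies to 0 = −10 — false.  So −2/3 has no preimage and σ is not surjective.
Solving σ(x) = 5: cross-multiplying gives −2x = 5(3x + 5), which rearranges to −17x = 25, so x = −25/17.

-25/17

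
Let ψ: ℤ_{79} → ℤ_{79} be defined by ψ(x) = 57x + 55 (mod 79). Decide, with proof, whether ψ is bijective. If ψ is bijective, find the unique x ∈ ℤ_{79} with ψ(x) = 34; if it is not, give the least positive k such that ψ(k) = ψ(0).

Recall: injectivity means: for all x_1, x_2 in the domain, ψ(x_1) = ψ(x_2) implies x_1 = x_2.
If ψ(x_1) = ψ(x_2), then 57x_1 ≡ 57x_2 (mod 79). Because gcd(57, 79) = 1, we may cancel 57 to get x_1 ≡ x_2 (mod 79).
We now compute 57⁻¹ mod 79 explicitly. Euclid's algorithm: 79 = 1·57 + 22, 57 = 2·22 + 13, 22 = 1·13 + 9, 13 = 1·9 + 4, 9 = 2·4 + 1; back-substituting gives 1 = 61·57 − 44·79, so 57⁻¹ ≡ 61 (mod 79).
For any y ∈ ℤ_{79}, x = 61(y − 55) mod 79 satisfies ψ(x) = 57·61(y − 55) + 55 ≡ y (since 57·61 ≡ 1 mod 79). So every y has a preimage.
Hence ψ is bijective.
Since ψ is bijective, we compute ψ⁻¹(34): solve 57x + 55 ≡ 34 (mod 79), i.e. 57x ≡ 58 (mod 79).
Multiplying by 57⁻¹ = 61 gives x ≡ 61·58 = 3538 = 44·79 + 62 ≡ 62 (mod 79).
Check: ψ(62) = 57·62 + 55 = 3589 = 45·79 + 34 ≡ 34 (mod 79).

62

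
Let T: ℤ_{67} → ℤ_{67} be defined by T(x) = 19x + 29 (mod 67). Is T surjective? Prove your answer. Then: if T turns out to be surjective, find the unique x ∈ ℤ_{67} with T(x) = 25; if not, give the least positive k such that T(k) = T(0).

By definition, T is surjective if every y in the codomain equals T(x) for some x in the domain.
Since gcd(19, 67) = 1, 19 is invertible modulo 67. Euclid's algorithm: 67 = 3·19 + 10, 19 = 1·10 + 9, 10 = 1·9 + 1; back-substituting gives 1 = 60·19 − 17·67, so 19⁻¹ ≡ 60 (mod 67).
For any y ∈ ℤ_{67}, x = 60(y − 29) mod 67 satisfies T(x) = 19·60(y − 29) + 29 ≡ y (since 19·60 ≡ 1 mod 67). So every y has a preimage.
Therefore T is surjective.
Since T is surjective, we compute T⁻¹(25): solve 19x + 29 ≡ 25 (mod 67), i.e. 19x ≡ 63 (mod 67).
Multiplying by 19⁻¹ = 60 gives x ≡ 60·63 = 3780 = 56·67 + 28 ≡ 28 (mod 67).
Check: T(28) = 19·28 + 29 = 561 = 8·67 + 25 ≡ 25 (mod 67).

28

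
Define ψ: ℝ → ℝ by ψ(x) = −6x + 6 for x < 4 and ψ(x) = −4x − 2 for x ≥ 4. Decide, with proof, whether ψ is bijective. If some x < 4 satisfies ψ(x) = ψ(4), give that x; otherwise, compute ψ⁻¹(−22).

5

Both pieces are strictly decreasing (slopes −6 and −4), so each is injective on its own interval.
The left piece maps (−∞, 4) onto (−18, ∞); the right piece maps [4, ∞) onto (−∞, −18].
Since −18 = −18, the images partition ℝ: ψ is injective and surjective, hence bijective.
Because the two images are disjoint, no x < 4 has ψ(x) = ψ(4), so we compute ψ⁻¹(−22): −22 lies in (−∞, −18], so solve −4x − 2 = −22: x = (−22 + 2)/(−4) = 5.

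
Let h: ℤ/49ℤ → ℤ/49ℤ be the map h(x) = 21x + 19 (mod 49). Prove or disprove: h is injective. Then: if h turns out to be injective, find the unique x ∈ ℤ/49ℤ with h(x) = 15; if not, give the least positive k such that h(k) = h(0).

7

We have gcd(21, 49) = 7 > 1. Taking u = 0 and v = 7: h(0) = 19 and h(7) = 21·7 + 19 = 166 ≡ 19 (mod 49).
So h(0) = h(7) while 0 ≠ 7, therefore h is not injective.
Since h is not injective, we find the least positive k with h(k) = h(0): this means 21k ≡ 0 (mod 49), i.e. 49 ∣ 21k. Since gcd(21, 49) = 7, dividing through by 7 this holds exactly when 7 ∣ 3k, and as gcd(3, 7) = 1, exactly when 7 ∣ k.
The smallest positive such k is 7.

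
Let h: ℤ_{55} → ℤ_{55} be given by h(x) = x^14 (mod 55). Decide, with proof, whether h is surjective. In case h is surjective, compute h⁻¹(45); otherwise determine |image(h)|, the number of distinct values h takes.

h(3): Repeated squaring mod 55: 3^1 ≡ 3, 3^2 ≡ 3² = 9, 3^4 ≡ 9² = 81 ≡ 26, 3^8 ≡ 26² = 676 ≡ 16. Since 14 = 8 + 4 + 2, 3^14 ≡ 16·26·9: 16·26 = 416 ≡ 31, then 31·9 = 279 ≡ 4. So 3^14 ≡ 4 (mod 55).
h(8): Repeated squaring mod 55: 8^1 ≡ 8, 8^2 ≡ 8² = 64 ≡ 9, 8^4 ≡ 9² = 81 ≡ 26, 8^8 ≡ 26² = 676 ≡ 16. Since 14 = 8 + 4 + 2, 8^14 ≡ 16·26·9: 16·26 = 416 ≡ 31, then 31·9 = 279 ≡ 4. So 8^14 ≡ 4 (mod 55).
So h(3) = h(8) = 4 while 3 ≠ 8, therefore h is not injective.
A non-injective map from the 55-element set ℤ_{55} to itself takes at most 54 distinct values, so it cannot be surjective. Hence h is not surjective.
Since h is not surjective, we determine |image(h)|. Computing x^14 mod 55 for each x (by repeated squaring, reducing mod 55 at every step), the values h(0), h(1), …, h(54) are: 0, 1, 49, 4, 36, 20, 31, 14, 4, 16, 45, 11, 34, 49, 26, 25, 31, 9, 14, 26, 5, 1, 44, 34, 16, 15, 36, 9, 9, 36, 15, 16, 34, 44, 1, 5, 26, 14, 9, 31, 25, 26, 49, 34, 11, 45, 16, 4, 14, 31, 20, 36, 4, 49, 1.
The distinct values are {0, 1, 4, 5, 9, 11, 14, 15, 16, 20, 25, 26, 31, 34, 36, 44, 45, 49}; there are 18 of them.

18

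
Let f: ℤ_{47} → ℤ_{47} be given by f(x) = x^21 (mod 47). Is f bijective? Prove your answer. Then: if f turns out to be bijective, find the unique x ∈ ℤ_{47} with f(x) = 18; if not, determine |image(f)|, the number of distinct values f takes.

9

Since 47 is prime, the nonzero elements of ℤ_{47} form a cyclic group of order 46.
As gcd(21, 46) = 1, raising to the 21st power is a bijection on this group: if u^21 ≡ v^21 then (uv^{−1})^21 = 1, and the only element of order dividing gcd(21, 46) = 1 is 1, so u = v.
With f(0) = 0 this makes f injective on all of ℤ_{47}, hence bijective (finite equal-size domain and codomain). In particular f is bijective.
Since f is bijective, we find the preimage of 18. The inverse of x ↦ x^21 on (ℤ_{47})^× is x ↦ x^11, because 21·11 = 231 = 5·46 + 1 ≡ 1 (mod 46) and x^{46} = 1 for x ≠ 0 (Fermat). So f⁻¹(18) = 18^11 mod 47.
Repeated squaring mod 47: 18^1 ≡ 18, 18^2 ≡ 18² = 324 ≡ 42, 18^4 ≡ 42² = 1764 ≡ 25, 18^8 ≡ 25² = 625 ≡ 14. Since 11 = 8 + 2 + 1, 18^11 ≡ 14·42·18: 14·42 = 588 ≡ 24, then 24·18 = 432 ≡ 9. So 18^11 ≡ 9 (mod 47).
Hence f⁻¹(18) = 9.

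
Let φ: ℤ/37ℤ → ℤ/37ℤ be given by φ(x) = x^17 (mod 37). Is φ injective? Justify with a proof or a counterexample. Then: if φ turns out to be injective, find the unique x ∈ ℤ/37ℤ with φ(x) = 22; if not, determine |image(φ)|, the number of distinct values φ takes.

Since 37 is prime, the nonzero elements of ℤ/37ℤ form a cyclic group of order 36.
As gcd(17, 36) = 1, raising to the 17th power is a bijection on this group: if a^17 ≡ b^17 then (ab^{−1})^17 = 1, and the only element of order dividing gcd(17, 36) = 1 is 1, so a = b.
With φ(0) = 0 this makes φ injective on all of ℤ/37ℤ, hence bijective (finite equal-size domain and codomain). In particular φ is injective.
Since φ is injective, we find the preimage of 22. The inverse of x ↦ x^17 on (ℤ/37ℤ)^× is x ↦ x^17, because 17·17 = 289 = 8·36 + 1 ≡ 1 (mod 36) and x^{36} = 1 for x ≠ 0 (Fermat). So φ⁻¹(22) = 22^17 mod 37.
Repeated squaring mod 37: 22^1 ≡ 22, 22^2 ≡ 22² = 484 ≡ 3, 22^4 ≡ 3² = 9, 22^8 ≡ 9² = 81 ≡ 7, 22^16 ≡ 7² = 49 ≡ 12. Since 17 = 16 + 1, 22^17 ≡ 12·22: 12·22 = 264 ≡ 5. So 22^17 ≡ 5 (mod 37).
Hence φ⁻¹(22) = 5.

5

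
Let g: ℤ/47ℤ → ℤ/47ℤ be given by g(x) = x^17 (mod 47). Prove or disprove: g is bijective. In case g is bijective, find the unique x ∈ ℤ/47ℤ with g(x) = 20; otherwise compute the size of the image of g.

43

Since 47 is prime, the nonzero elements of ℤ/47ℤ form a cyclic group of order 46.
As gcd(17, 46) = 1, raising to the 17th power is a bijection on this group: if s^17 ≡ t^17 then (st^{−1})^17 = 1, and the only element of order dividing gcd(17, 46) = 1 is 1, so s = t.
With g(0) = 0 this makes g injective on all of ℤ/47ℤ, hence bijective (finite equal-size domain and codomain). In particular g is bijective.
Since g is bijective, we find the preimage of 20. The inverse of x ↦ x^17 on (ℤ/47ℤ)^× is x ↦ x^19, because 17·19 = 323 = 7·46 + 1 ≡ 1 (mod 46) and x^{46} = 1 for x ≠ 0 (Fermat). So g⁻¹(20) = 20^19 mod 47.
Repeated squaring mod 47: 20^1 ≡ 20, 20^2 ≡ 20² = 400 ≡ 24, 20^4 ≡ 24² = 576 ≡ 12, 20^8 ≡ 12² = 144 ≡ 3, 20^16 ≡ 3² = 9. Since 19 = 16 + 2 + 1, 20^19 ≡ 9·24·20: 9·24 = 216 ≡ 28, then 28·20 = 560 ≡ 43. So 20^19 ≡ 43 (mod 47).
Hence g⁻¹(20) = 43.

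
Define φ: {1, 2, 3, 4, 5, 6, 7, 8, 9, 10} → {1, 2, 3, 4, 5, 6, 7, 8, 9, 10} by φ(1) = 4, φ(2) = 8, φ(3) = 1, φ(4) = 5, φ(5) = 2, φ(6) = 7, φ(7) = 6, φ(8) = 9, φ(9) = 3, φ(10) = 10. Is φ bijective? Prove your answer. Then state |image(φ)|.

The values 4, 8, 1, 5, 2, 7, 6, 9, 3, 10 are a permutation of {1, 2, 3, 4, 5, 6, 7, 8, 9, 10}: each element appears exactly once.
So φ is injective and surjective, hence bijective.
The image of φ is {1, 2, 3, 4, 5, 6, 7, 8, 9, 10}, which has 10 elements.

10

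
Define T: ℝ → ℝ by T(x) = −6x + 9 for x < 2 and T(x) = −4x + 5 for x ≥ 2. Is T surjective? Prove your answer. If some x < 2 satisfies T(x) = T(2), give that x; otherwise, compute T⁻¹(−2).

Both pieces are strictly decreasing (slopes −6 and −4), so each is injective on its own interval.
The left piece maps (−∞, 2) onto (−3, ∞); the right piece maps [2, ∞) onto (−∞, −3].
These images together cover ℝ, so T is surjective.
Because the two images are disjoint, no x < 2 has T(x) = T(2), so we compute T⁻¹(−2): −2 lies in (−3, ∞), so solve −6x + 9 = −2: x = (−2 − 9)/(−6) = 11/6.

11/6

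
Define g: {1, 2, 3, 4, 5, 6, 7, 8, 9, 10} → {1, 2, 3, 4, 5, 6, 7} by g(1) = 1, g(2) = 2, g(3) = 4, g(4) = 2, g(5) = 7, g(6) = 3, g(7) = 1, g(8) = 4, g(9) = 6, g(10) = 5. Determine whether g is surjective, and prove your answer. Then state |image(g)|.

7

Every element of the codomain has a preimage: 1 = g(1), 2 = g(2), 3 = g(6), 4 = g(3), 5 = g(10), 6 = g(9), 7 = g(5).
Therefore g is surjective.
The image of g is {1, 2, 3, 4, 5, 6, 7}, which has 7 elements.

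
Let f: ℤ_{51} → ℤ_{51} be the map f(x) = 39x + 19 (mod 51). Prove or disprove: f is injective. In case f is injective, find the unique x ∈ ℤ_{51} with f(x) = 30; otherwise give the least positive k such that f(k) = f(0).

Recall that f is injective if f(s) = f(t) implies s = t.
We have gcd(39, 51) = 3 > 1. Taking s = 0 and t = 17: f(0) = 19 and f(17) = 39·17 + 19 = 682 ≡ 19 (mod 51).
So f(0) = f(17) while 0 ≠ 17, thus f is not injective.
Since f is not injective, we find the least positive k with f(k) = f(0): this means 39k ≡ 0 (mod 51), i.e. 51 ∣ 39k. Since gcd(39, 51) = 3, dividing through by 3 this holds exactly when 17 ∣ 13k, and as gcd(13, 17) = 1, exactly when 17 ∣ k.
The smallest positive such k is 17.

17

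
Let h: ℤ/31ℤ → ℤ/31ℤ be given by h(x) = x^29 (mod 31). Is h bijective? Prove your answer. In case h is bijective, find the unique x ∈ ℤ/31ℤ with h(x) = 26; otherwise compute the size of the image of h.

6

Since 31 is prime, the nonzero elements of ℤ/31ℤ form a cyclic group of order 30.
As gcd(29, 30) = 1, raising to the 29th power is a bijection on this group: if x_1^29 ≡ x_2^29 then (x_1x_2^{−1})^29 = 1, and the only element of order dividing gcd(29, 30) = 1 is 1, so x_1 = x_2.
With h(0) = 0 this makes h injective on all of ℤ/31ℤ, hence bijective (finite equal-size domain and codomain). In particular h is bijective.
Since h is bijective, we find the preimage of 26. The inverse of x ↦ x^29 on (ℤ/31ℤ)^× is x ↦ x^29, because 29·29 = 841 = 28·30 + 1 ≡ 1 (mod 30) and x^{30} = 1 for x ≠ 0 (Fermat). So h⁻¹(26) = 26^29 mod 31.
Repeated squaring mod 31: 26^1 ≡ 26, 26^2 ≡ 26² = 676 ≡ 25, 26^4 ≡ 25² = 625 ≡ 5, 26^8 ≡ 5² = 25, 26^16 ≡ 25² = 625 ≡ 5. Since 29 = 16 + 8 + 4 + 1, 26^29 ≡ 5·25·5·26: 5·25 = 125 ≡ 1, then 1·5 = 5, then 5·26 = 130 ≡ 6. So 26^29 ≡ 6 (mod 31).
Hence h⁻¹(26) = 6.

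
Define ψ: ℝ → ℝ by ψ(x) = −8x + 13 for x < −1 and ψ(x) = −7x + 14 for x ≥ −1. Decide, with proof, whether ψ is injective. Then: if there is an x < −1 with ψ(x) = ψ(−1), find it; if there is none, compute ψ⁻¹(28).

-15/8

Both pieces are strictly decreasing (slopes −8 and −7), so each is injective on its own interval.
The left piece maps (−∞, −1) onto (21, ∞); the right piece maps [−1, ∞) onto (−∞, 21].
These images are disjoint, so no value is attained by both pieces. Thus ψ is injective.
Because the two images are disjoint, no x < −1 has ψ(x) = ψ(−1), so we compute ψ⁻¹(28): 28 lies in (21, ∞), so solve −8x + 13 = 28: x = (28 − 13)/(−8) = −15/8.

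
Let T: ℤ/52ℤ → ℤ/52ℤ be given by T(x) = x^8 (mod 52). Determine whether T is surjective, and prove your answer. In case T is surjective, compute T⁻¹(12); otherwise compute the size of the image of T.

T(1) = 1^8 = 1.
T(5): Repeated squaring mod 52: 5^1 ≡ 5, 5^2 ≡ 5² = 25, 5^4 ≡ 25² = 625 ≡ 1, 5^8 ≡ 1² = 1. So 5^8 ≡ 1 (mod 52).
So T(1) = T(5) = 1 while 1 ≠ 5, therefore T is not injective.
A non-injective map from the 52-element set ℤ/52ℤ to itself takes at most 51 distinct values, so it cannot be surjective. So T is not surjective.
Since T is not surjective, we determine |image(T)|. Computing x^8 mod 52 for each x (by repeated squaring, reducing mod 52 at every step), the values T(0), T(1), …, T(51) are: 0, 1, 48, 9, 16, 1, 16, 29, 40, 29, 48, 9, 40, 13, 40, 9, 48, 29, 40, 29, 16, 1, 16, 9, 48, 1, 0, 1, 48, 9, 16, 1, 16, 29, 40, 29, 48, 9, 40, 13, 40, 9, 48, 29, 40, 29, 16, 1, 16, 9, 48, 1.
The distinct values are {0, 1, 9, 13, 16, 29, 40, 48}; there are 8 of them.

8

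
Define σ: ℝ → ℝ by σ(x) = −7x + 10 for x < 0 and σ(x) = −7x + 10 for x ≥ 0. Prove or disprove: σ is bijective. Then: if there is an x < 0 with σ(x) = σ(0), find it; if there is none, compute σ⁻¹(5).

5/7

Both pieces are strictly decreasing (slopes −7 and −7), so each is injective on its own interval.
The left piece maps (−∞, 0) onto (10, ∞); the right piece maps [0, ∞) onto (−∞, 10].
Since 10 = 10, the images partition ℝ: σ is injective and surjective, hence bijective.
Because the two images are disjoint, no x < 0 has σ(x) = σ(0), so we compute σ⁻¹(5): 5 lies in (−∞, 10], so solve −7x + 10 = 5: x = (5 − 10)/(−7) = 5/7.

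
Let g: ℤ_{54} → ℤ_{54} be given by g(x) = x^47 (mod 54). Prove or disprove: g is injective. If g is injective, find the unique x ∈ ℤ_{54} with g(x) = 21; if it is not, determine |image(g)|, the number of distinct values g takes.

38

g(0) = 0^47 = 0.
g(6): Repeated squaring mod 54: 6^1 ≡ 6, 6^2 ≡ 6² = 36, 6^4 ≡ 36² = 1296 ≡ 0, 6^8 ≡ 0² = 0, 6^16 ≡ 0² = 0, 6^32 ≡ 0² = 0. Since 47 = 32 + 8 + 4 + 2 + 1, 6^47 ≡ 0·0·0·36·6: 0·0 = 0, then 0·0 = 0, then 0·36 = 0, then 0·6 = 0. So 6^47 ≡ 0 (mod 54).
So g(0) = g(6) = 0 while 0 ≠ 6, hence g is not injective.
Since g is not injective, we determine |image(g)|. Computing x^47 mod 54 for each x (by repeated squaring, reducing mod 54 at every step), the values g(0), g(1), …, g(53) are: 0, 1, 50, 27, 16, 29, 0, 49, 44, 27, 46, 41, 0, 7, 20, 27, 40, 35, 0, 37, 32, 27, 52, 11, 0, 31, 26, 27, 28, 23, 0, 43, 2, 27, 22, 17, 0, 19, 14, 27, 34, 47, 0, 13, 8, 27, 10, 5, 0, 25, 38, 27, 4, 53.
The distinct values are {0, 1, 2, 4, 5, 7, 8, 10, 11, 13, 14, 16, 17, 19, 20, 22, 23, 25, 26, 27, 28, 29, 31, 32, 34, 35, 37, 38, 40, 41, 43, 44, 46, 47, 49, 50, 52, 53}; there are 38 of them.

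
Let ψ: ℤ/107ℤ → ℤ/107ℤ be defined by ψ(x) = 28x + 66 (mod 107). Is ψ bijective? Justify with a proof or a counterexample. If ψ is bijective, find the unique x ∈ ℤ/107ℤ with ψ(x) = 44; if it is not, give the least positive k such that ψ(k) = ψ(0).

68

Suppose ψ(a) = ψ(b) in ℤ/107ℤ. Then 28a + 66 ≡ 28b + 66 (mod 107), so 28(a − b) ≡ 0 (mod 107).
Since gcd(28, 107) = 1, 28 is invertible modulo 107, so a − b ≡ 0 (mod 107), i.e. a = b.
We now compute 28⁻¹ mod 107 explicitly. Euclid's algorithm: 107 = 3·28 + 23, 28 = 1·23 + 5, 23 = 4·5 + 3, 5 = 1·3 + 2, 3 = 1·2 + 1; back-substituting gives 1 = 65·28 − 17·107, so 28⁻¹ ≡ 65 (mod 107).
For any y ∈ ℤ/107ℤ, x = 65(y − 66) mod 107 satisfies ψ(x) = 28·65(y − 66) + 66 ≡ y (since 28·65 ≡ 1 mod 107). So every y has a preimage.
Hence ψ is bijective.
Since ψ is bijective, we compute ψ⁻¹(44): solve 28x + 66 ≡ 44 (mod 107), i.e. 28x ≡ 85 (mod 107).
Multiplying by 28⁻¹ = 65 gives x ≡ 65·85 = 5525 = 51·107 + 68 ≡ 68 (mod 107).
Check: ψ(68) = 28·68 + 66 = 1970 = 18·107 + 44 ≡ 44 (mod 107).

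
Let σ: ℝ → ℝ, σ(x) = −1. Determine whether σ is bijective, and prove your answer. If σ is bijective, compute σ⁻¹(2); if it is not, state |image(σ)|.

σ(0) = −1 = σ(1) with 0 ≠ 1, so σ is not injective, hence not bijective.
Since σ is not bijective, we state |image(σ)|: the image of σ is {−1}, which has 1 element.

1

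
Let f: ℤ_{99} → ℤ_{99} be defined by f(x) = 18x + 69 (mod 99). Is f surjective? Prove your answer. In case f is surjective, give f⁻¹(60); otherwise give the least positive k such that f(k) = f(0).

Since gcd(18, 99) = 9, we have 18x ≡ 0 (mod 9) for all x, so f(x) ≡ 6 (mod 9).
But 0 ≢ 6 (mod 9), so 0 ∈ ℤ_{99} has no preimage. So f is not surjective.
Since f is not surjective, we find the least positive k with f(k) = f(0): this means 18k ≡ 0 (mod 99), i.e. 99 ∣ 18k. Since gcd(18, 99) = 9, dividing through by 9 this holds exactly when 11 ∣ 2k, and as gcd(2, 11) = 1, exactly when 11 ∣ k.
The smallest positive such k is 11.

11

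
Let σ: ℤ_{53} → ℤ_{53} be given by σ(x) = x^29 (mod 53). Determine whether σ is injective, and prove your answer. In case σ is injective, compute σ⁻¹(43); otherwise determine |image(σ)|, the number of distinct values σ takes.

Since 53 is prime, the nonzero elements of ℤ_{53} form a cyclic group of order 52.
As gcd(29, 52) = 1, raising to the 29th power is a bijection on this group: if s^29 ≡ t^29 then (st^{−1})^29 = 1, and the only element of order dividing gcd(29, 52) = 1 is 1, so s = t.
With σ(0) = 0 this makes σ injective on all of ℤ_{53}, hence bijective (finite equal-size domain and codomain). In particular σ is injective.
Since σ is injective, we find the preimage of 43. The inverse of x ↦ x^29 on (ℤ_{53})^× is x ↦ x^9, because 29·9 = 261 = 5·52 + 1 ≡ 1 (mod 52) and x^{52} = 1 for x ≠ 0 (Fermat). So σ⁻¹(43) = 43^9 mod 53.
Repeated squaring mod 53: 43^1 ≡ 43, 43^2 ≡ 43² = 1849 ≡ 47, 43^4 ≡ 47² = 2209 ≡ 36, 43^8 ≡ 36² = 1296 ≡ 24. Since 9 = 8 + 1, 43^9 ≡ 24·43: 24·43 = 1032 ≡ 25. So 43^9 ≡ 25 (mod 53).
Hence σ⁻¹(43) = 25.

25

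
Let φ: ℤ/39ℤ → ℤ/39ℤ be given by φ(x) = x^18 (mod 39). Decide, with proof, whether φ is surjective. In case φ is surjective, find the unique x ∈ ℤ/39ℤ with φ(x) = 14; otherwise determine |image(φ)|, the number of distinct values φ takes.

6

φ(1) = 1^18 = 1.
φ(4): Repeated squaring mod 39: 4^1 ≡ 4, 4^2 ≡ 4² = 16, 4^4 ≡ 16² = 256 ≡ 22, 4^8 ≡ 22² = 484 ≡ 16, 4^16 ≡ 16² = 256 ≡ 22. Since 18 = 16 + 2, 4^18 ≡ 22·16: 22·16 = 352 ≡ 1. So 4^18 ≡ 1 (mod 39).
So φ(1) = φ(4) = 1 while 1 ≠ 4, therefore φ is not injective.
A non-injective map from the 39-element set ℤ/39ℤ to itself takes at most 38 distinct values, so it cannot be surjective. So φ is not surjective.
Since φ is not surjective, we determine |image(φ)|. Computing x^18 mod 39 for each x (by repeated squaring, reducing mod 39 at every step), the values φ(0), φ(1), …, φ(38) are: 0, 1, 25, 27, 1, 25, 12, 25, 25, 27, 1, 25, 27, 13, 1, 12, 1, 1, 12, 25, 25, 12, 1, 1, 12, 1, 13, 27, 25, 1, 27, 25, 25, 12, 25, 1, 27, 25, 1.
The distinct values are {0, 1, 12, 13, 25, 27}; there are 6 of them.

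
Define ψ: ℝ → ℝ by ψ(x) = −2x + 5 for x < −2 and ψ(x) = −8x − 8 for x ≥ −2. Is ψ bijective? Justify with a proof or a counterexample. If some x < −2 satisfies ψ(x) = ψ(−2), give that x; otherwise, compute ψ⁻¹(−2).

Both pieces are strictly decreasing (slopes −2 and −8), so each is injective on its own interval.
The left piece maps (−∞, −2) onto (9, ∞); the right piece maps [−2, ∞) onto (−∞, 8].
The images leave a gap (9 has no preimage), so ψ is not surjective, hence not bijective.
Because the two images are disjoint, no x < −2 has ψ(x) = ψ(−2), so we compute ψ⁻¹(−2): −2 lies in (−∞, 8], so solve −8x − 8 = −2: x = (−2 + 8)/(−8) = −3/4.

-3/4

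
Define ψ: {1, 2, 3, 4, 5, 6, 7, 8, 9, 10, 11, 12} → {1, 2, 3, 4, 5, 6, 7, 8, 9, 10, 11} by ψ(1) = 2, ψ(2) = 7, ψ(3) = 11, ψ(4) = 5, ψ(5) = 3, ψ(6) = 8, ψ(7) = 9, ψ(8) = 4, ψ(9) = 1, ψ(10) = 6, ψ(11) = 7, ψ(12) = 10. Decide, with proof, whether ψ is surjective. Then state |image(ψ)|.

Every element of the codomain has a preimage: 1 = ψ(9), 2 = ψ(1), 3 = ψ(5), 4 = ψ(8), 5 = ψ(4), 6 = ψ(10), 7 = ψ(2), 8 = ψ(6), 9 = ψ(7), 10 = ψ(12), 11 = ψ(3).
Thus ψ is surjective.
The image of ψ is {1, 2, 3, 4, 5, 6, 7, 8, 9, 10, 11}, which has 11 elements.

11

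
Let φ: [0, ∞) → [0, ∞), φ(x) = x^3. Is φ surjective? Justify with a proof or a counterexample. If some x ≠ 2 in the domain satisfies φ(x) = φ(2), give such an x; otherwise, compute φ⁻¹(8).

For any y ∈ [0, ∞), x = y^{1/3} ∈ [0, ∞) gives φ(x) = y, so φ is surjective.
Since x ↦ x^3 is strictly increasing on [0, ∞), it is injective there, so no x ≠ 2 in the domain has φ(x) = φ(2). We therefore compute φ⁻¹(8) = 8^{1/3} = 2 (indeed 2^3 = 8).

2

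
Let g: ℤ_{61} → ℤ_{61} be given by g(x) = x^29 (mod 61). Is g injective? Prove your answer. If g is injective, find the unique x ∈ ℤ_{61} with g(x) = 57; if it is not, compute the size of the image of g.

Since 61 is prime, the nonzero elements of ℤ_{61} form a cyclic group of order 60.
As gcd(29, 60) = 1, raising to the 29th power is a bijection on this group: if u^29 ≡ v^29 then (uv^{−1})^29 = 1, and the only element of order dividing gcd(29, 60) = 1 is 1, so u = v.
With g(0) = 0 this makes g injective on all of ℤ_{61}, hence bijective (finite equal-size domain and codomain). In particular g is injective.
Since g is injective, we find the preimage of 57. The inverse of x ↦ x^29 on (ℤ_{61})^× is x ↦ x^29, because 29·29 = 841 = 14·60 + 1 ≡ 1 (mod 60) and x^{60} = 1 for x ≠ 0 (Fermat). So g⁻¹(57) = 57^29 mod 61.
Repeated squaring mod 61: 57^1 ≡ 57, 57^2 ≡ 57² = 3249 ≡ 16, 57^4 ≡ 16² = 256 ≡ 12, 57^8 ≡ 12² = 144 ≡ 22, 57^16 ≡ 22² = 484 ≡ 57. Since 29 = 16 + 8 + 4 + 1, 57^29 ≡ 57·22·12·57: 57·22 = 1254 ≡ 34, then 34·12 = 408 ≡ 42, then 42·57 = 2394 ≡ 15. So 57^29 ≡ 15 (mod 61).
Hence g⁻¹(57) = 15.

15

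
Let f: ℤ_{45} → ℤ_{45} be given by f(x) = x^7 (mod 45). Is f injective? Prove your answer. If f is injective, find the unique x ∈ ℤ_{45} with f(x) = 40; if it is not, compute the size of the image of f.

35

f(0) = 0^7 = 0.
f(15): Repeated squaring mod 45: 15^1 ≡ 15, 15^2 ≡ 15² = 225 ≡ 0, 15^4 ≡ 0² = 0. Since 7 = 4 + 2 + 1, 15^7 ≡ 0·0·15: 0·0 = 0, then 0·15 = 0. So 15^7 ≡ 0 (mod 45).
So f(0) = f(15) = 0 while 0 ≠ 15, therefore f is not injective.
Since f is not injective, we determine |image(f)|. Computing x^7 mod 45 for each x (by repeated squaring, reducing mod 45 at every step), the values f(0), f(1), …, f(44) are: 0, 1, 38, 27, 4, 5, 36, 43, 17, 9, 10, 11, 18, 22, 14, 0, 16, 8, 27, 19, 20, 36, 13, 32, 9, 25, 26, 18, 37, 29, 0, 31, 23, 27, 34, 35, 36, 28, 2, 9, 40, 41, 18, 7, 44.
The distinct values are {0, 1, 2, 4, 5, 7, 8, 9, 10, 11, 13, 14, 16, 17, 18, 19, 20, 22, 23, 25, 26, 27, 28, 29, 31, 32, 34, 35, 36, 37, 38, 40, 41, 43, 44}; there are 35 of them.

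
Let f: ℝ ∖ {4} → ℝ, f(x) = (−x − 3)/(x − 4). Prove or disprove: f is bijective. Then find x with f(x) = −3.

15/2

If f(x) = −1, cross-multiplying gives 1(−x − 3) = −1(x − 4), which simplifies to −3 = 4 — false.  So −1 has no preimage and f is not surjective.
Therefore f is not bijective.
Solving f(x) = −3: cross-multiplying gives −x − 3 = −3(x − 4), which rearranges to 2x = 15, so x = 15/2.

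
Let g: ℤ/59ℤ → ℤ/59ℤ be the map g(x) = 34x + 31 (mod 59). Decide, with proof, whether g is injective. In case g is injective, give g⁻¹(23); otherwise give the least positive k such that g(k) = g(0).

Recall that g is injective when g(u) = g(v) forces u = v.
If g(u) = g(v), then 34u ≡ 34v (mod 59). Because gcd(34, 59) = 1, we may cancel 34 to get u ≡ v (mod 59).
Hence g is injective.
We now compute 34⁻¹ mod 59 explicitly. Euclid's algorithm: 59 = 1·34 + 25, 34 = 1·25 + 9, 25 = 2·9 + 7, 9 = 1·7 + 2, 7 = 3·2 + 1; back-substituting gives 1 = 33·34 − 19·59, so 34⁻¹ ≡ 33 (mod 59).
Since g is injective, we find g⁻¹(23): we need 34x ≡ 23 − 31 ≡ 51 (mod 59). Using 34⁻¹ = 33: x ≡ 33·51 = 1683 = 28·59 + 31, so x = 31.
Check: g(31) = 34·31 + 31 = 1085 = 18·59 + 23 ≡ 23 (mod 59).

31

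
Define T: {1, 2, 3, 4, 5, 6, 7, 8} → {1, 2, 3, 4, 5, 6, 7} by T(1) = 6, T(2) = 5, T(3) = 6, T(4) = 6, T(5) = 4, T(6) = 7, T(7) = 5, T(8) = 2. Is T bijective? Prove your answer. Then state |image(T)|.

5

T(1) = 6 = T(3) with 1 ≠ 3, so T is not injective, hence not bijective.
The image of T is {2, 4, 5, 6, 7}, which has 5 elements.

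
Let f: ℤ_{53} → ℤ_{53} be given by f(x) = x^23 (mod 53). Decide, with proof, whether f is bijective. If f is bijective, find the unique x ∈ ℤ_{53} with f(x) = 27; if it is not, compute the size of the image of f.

Since 53 is prime, the nonzero elements of ℤ_{53} form a cyclic group of order 52.
As gcd(23, 52) = 1, raising to the 23rd power is a bijection on this group: if s^23 ≡ t^23 then (st^{−1})^23 = 1, and the only element of order dividing gcd(23, 52) = 1 is 1, so s = t.
With f(0) = 0 this makes f injective on all of ℤ_{53}, hence bijective (finite equal-size domain and codomain). In particular f is bijective.
Since f is bijective, we find the preimage of 27. The inverse of x ↦ x^23 on (ℤ_{53})^× is x ↦ x^43, because 23·43 = 989 = 19·52 + 1 ≡ 1 (mod 52) and x^{52} = 1 for x ≠ 0 (Fermat). So f⁻¹(27) = 27^43 mod 53.
Repeated squaring mod 53: 27^1 ≡ 27, 27^2 ≡ 27² = 729 ≡ 40, 27^4 ≡ 40² = 1600 ≡ 10, 27^8 ≡ 10² = 100 ≡ 47, 27^16 ≡ 47² = 2209 ≡ 36, 27^32 ≡ 36² = 1296 ≡ 24. Since 43 = 32 + 8 + 2 + 1, 27^43 ≡ 24·47·40·27: 24·47 = 1128 ≡ 15, then 15·40 = 600 ≡ 17, then 17·27 = 459 ≡ 35. So 27^43 ≡ 35 (mod 53).
Hence f⁻¹(27) = 35.

35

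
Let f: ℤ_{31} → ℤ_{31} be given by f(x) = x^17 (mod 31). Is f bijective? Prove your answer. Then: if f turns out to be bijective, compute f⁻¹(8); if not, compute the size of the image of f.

16

Since 31 is prime, the nonzero elements of ℤ_{31} form a cyclic group of order 30.
As gcd(17, 30) = 1, raising to the 17th power is a bijection on this group: if x_1^17 ≡ x_2^17 then (x_1x_2^{−1})^17 = 1, and the only element of order dividing gcd(17, 30) = 1 is 1, so x_1 = x_2.
With f(0) = 0 this makes f injective on all of ℤ_{31}, hence bijective (finite equal-size domain and codomain). In particular f is bijective.
Since f is bijective, we find the preimage of 8. The inverse of x ↦ x^17 on (ℤ_{31})^× is x ↦ x^23, because 17·23 = 391 = 13·30 + 1 ≡ 1 (mod 30) and x^{30} = 1 for x ≠ 0 (Fermat). So f⁻¹(8) = 8^23 mod 31.
Repeated squaring mod 31: 8^1 ≡ 8, 8^2 ≡ 8² = 64 ≡ 2, 8^4 ≡ 2² = 4, 8^8 ≡ 4² = 16, 8^16 ≡ 16² = 256 ≡ 8. Since 23 = 16 + 4 + 2 + 1, 8^23 ≡ 8·4·2·8: 8·4 = 32 ≡ 1, then 1·2 = 2, then 2·8 = 16. So 8^23 ≡ 16 (mod 31).
Hence f⁻¹(8) = 16.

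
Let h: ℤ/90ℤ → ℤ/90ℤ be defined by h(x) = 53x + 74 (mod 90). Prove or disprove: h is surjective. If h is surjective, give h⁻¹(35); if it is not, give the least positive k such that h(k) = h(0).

Since gcd(53, 90) = 1, 53 is invertible modulo 90. Euclid's algorithm: 90 = 1·53 + 37, 53 = 1·37 + 16, 37 = 2·16 + 5, 16 = 3·5 + 1; back-substituting gives 1 = 17·53 − 10·90, so 53⁻¹ ≡ 17 (mod 90).
For any y ∈ ℤ/90ℤ, x = 17(y − 74) mod 90 satisfies h(x) = 53·17(y − 74) + 74 ≡ y (since 53·17 ≡ 1 mod 90). So every y has a preimage.
So h is surjective.
Since h is surjective, we compute h⁻¹(35): solve 53x + 74 ≡ 35 (mod 90), i.e. 53x ≡ 51 (mod 90).
Multiplying by 53⁻¹ = 17 gives x ≡ 17·51 = 867 = 9·90 + 57 ≡ 57 (mod 90).
Check: h(57) = 53·57 + 74 = 3095 = 34·90 + 35 ≡ 35 (mod 90).

57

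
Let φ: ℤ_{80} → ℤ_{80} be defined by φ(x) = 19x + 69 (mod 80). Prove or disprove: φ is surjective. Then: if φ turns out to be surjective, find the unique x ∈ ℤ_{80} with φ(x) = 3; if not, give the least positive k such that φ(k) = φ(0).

Since gcd(19, 80) = 1, 19 is invertible modulo 80. Euclid's algorithm: 80 = 4·19 + 4, 19 = 4·4 + 3, 4 = 1·3 + 1; back-substituting gives 1 = 59·19 − 14·80, so 19⁻¹ ≡ 59 (mod 80).
For any y ∈ ℤ_{80}, x = 59(y − 69) mod 80 satisfies φ(x) = 19·59(y − 69) + 69 ≡ y (since 19·59 ≡ 1 mod 80). So every y has a preimage.
Thus φ is surjective.
Since φ is surjective, we compute φ⁻¹(3): solve 19x + 69 ≡ 3 (mod 80), i.e. 19x ≡ 14 (mod 80).
Multiplying by 19⁻¹ = 59 gives x ≡ 59·14 = 826 = 10·80 + 26 ≡ 26 (mod 80).
Check: φ(26) = 19·26 + 69 = 563 = 7·80 + 3 ≡ 3 (mod 80).

26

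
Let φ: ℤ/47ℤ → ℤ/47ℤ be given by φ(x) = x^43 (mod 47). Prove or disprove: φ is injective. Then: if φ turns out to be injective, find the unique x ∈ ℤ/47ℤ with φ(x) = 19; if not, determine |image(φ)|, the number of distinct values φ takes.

39

Since 47 is prime, the nonzero elements of ℤ/47ℤ form a cyclic group of order 46.
As gcd(43, 46) = 1, raising to the 43rd power is a bijection on this group: if a^43 ≡ b^43 then (ab^{−1})^43 = 1, and the only element of order dividing gcd(43, 46) = 1 is 1, so a = b.
With φ(0) = 0 this makes φ injective on all of ℤ/47ℤ, hence bijective (finite equal-size domain and codomain). In particular φ is injective.
Since φ is injective, we find the preimage of 19. The inverse of x ↦ x^43 on (ℤ/47ℤ)^× is x ↦ x^15, because 43·15 = 645 = 14·46 + 1 ≡ 1 (mod 46) and x^{46} = 1 for x ≠ 0 (Fermat). So φ⁻¹(19) = 19^15 mod 47.
Repeated squaring mod 47: 19^1 ≡ 19, 19^2 ≡ 19² = 361 ≡ 32, 19^4 ≡ 32² = 1024 ≡ 37, 19^8 ≡ 37² = 1369 ≡ 6. Since 15 = 8 + 4 + 2 + 1, 19^15 ≡ 6·37·32·19: 6·37 = 222 ≡ 34, then 34·32 = 1088 ≡ 7, then 7·19 = 133 ≡ 39. So 19^15 ≡ 39 (mod 47).
Hence φ⁻¹(19) = 39.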